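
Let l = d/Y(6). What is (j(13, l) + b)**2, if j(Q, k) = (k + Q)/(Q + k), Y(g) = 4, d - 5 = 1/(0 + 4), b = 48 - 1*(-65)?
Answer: 12996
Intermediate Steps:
b = 113 (b = 48 + 65 = 113)
d = 21/4 (d = 5 + 1/(0 + 4) = 5 + 1/4 = 21/4 ≈ 5.2500)
l = 21/16 (l = (21/4)/4 = (21/4)*(1/4) = 21/16 ≈ 1.3125)
j(Q, k) = 1 (j(Q, k) = (Q + k)/(Q + k) = 1)
(j(13, l) + b)**2 = (1 + 113)**2 = 114**2 = 12996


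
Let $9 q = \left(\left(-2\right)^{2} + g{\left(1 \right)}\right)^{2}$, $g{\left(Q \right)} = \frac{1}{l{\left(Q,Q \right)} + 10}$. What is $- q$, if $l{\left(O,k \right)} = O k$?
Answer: $- \frac{225}{121} \approx -1.8595$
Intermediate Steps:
$g{\left(Q \right)} = \frac{1}{10 + Q^{2}}$ ($g{\left(Q \right)} = \frac{1}{Q Q + 10} = \frac{1}{Q^{2} + 10} = \frac{1}{10 + Q^{2}}$)
$q = \frac{225}{121}$ ($q = \frac{\left(\left(-2\right)^{2} + \frac{1}{10 + 1^{2}}\right)^{2}}{9} = \frac{\left(4 + \frac{1}{10 + 1}\right)^{2}}{9} = \frac{\left(4 + \frac{1}{11}\right)^{2}}{9} = \frac{\left(\frac{45}{11}\right)^{2}}{9} = \frac{1}{9} \cdot \frac{2025}{121} = \frac{225}{121} \approx 1.8595$)
$- q = \left(-1\right) \frac{225}{121} = - \frac{225}{121}$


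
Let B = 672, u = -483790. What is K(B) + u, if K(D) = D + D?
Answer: -482446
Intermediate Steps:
K(D) = 2*D
K(B) + u = 2*672 - 483790 = 1344 - 483790 = -482446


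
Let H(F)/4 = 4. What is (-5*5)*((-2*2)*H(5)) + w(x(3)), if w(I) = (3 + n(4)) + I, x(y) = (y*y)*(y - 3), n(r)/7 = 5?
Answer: 1638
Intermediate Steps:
H(F) = 16 (H(F) = 4*4 = 16)
n(r) = 35 (n(r) = 7*5 = 35)
x(y) = y**2*(-3 + y)
w(I) = 38 + I (w(I) = (3 + 35) + I = 38 + I)
(-5*5)*((-2*2)*H(5)) + w(x(3)) = (-5*5)*(-2*2*16) + (38 + 3**2*(-3 + 3)) = -(-100)*16 + (38 + 9*0) = -25*(-64) + (38 + 0) = 1600 + 38 = 1638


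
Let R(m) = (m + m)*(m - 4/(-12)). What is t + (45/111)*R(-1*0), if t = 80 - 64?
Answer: 16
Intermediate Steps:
t = 16
R(m) = 2*m*(⅓ + m) (R(m) = (2*m)*(m - 4*(-1/12)) = (2*m)*(m + ⅓) = (2*m)*(⅓ + m) = 2*m*(⅓ + m))
t + (45/111)*R(-1*0) = 16 + (45/111)*(2*(-1*0)*(1 + 3*(-1*0))/3) = 16 + (45*(1/111))*((⅔)*0*(1 + 3*0)) = 16 + 15*((⅔)*0*(1 + 0))/37 = 16 + 15*((⅔)*0*1)/37 = 16 + (15/37)*0 = 16 + 0 = 16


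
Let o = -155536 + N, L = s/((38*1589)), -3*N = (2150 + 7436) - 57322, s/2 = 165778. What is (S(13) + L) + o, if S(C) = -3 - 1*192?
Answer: -4221109651/30191 ≈ -1.3981e+5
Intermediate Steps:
s = 331556 (s = 2*165778 = 331556)
S(C) = -195 (S(C) = -3 - 192 = -195)
N = 15912 (N = -((2150 + 7436) - 57322)/3 = -(9586 - 57322)/3 = -⅓*(-47736) = 15912)
L = 165778/30191 (L = 331556/((38*1589)) = 331556/60382 = 331556*(1/60382) = 165778/30191 ≈ 5.4910)
o = -139624 (o = -155536 + 15912 = -139624)
(S(13) + L) + o = (-195 + 165778/30191) - 139624 = -5721467/30191 - 139624 = -4221109651/30191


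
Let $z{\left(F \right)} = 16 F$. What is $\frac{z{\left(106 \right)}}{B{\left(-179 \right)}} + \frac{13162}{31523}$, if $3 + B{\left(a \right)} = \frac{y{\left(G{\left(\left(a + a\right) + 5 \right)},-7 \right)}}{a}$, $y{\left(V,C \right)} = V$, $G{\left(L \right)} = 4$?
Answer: $- \frac{9562757790}{17053943} \approx -560.74$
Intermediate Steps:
$B{\left(a \right)} = -3 + \frac{4}{a}$
$\frac{z{\left(106 \right)}}{B{\left(-179 \right)}} + \frac{13162}{31523} = \frac{16 \cdot 106}{-3 + \frac{4}{-179}} + \frac{13162}{31523} = \frac{1696}{-3 + 4 \left(- \frac{1}{179}\right)} + 13162 \cdot \frac{1}{31523} = \frac{1696}{-3 - \frac{4}{179}} + \frac{13162}{31523} = \frac{1696}{- \frac{541}{179}} + \frac{13162}{31523} = 1696 \left(- \frac{179}{541}\right) + \frac{13162}{31523} = - \frac{303584}{541} + \frac{13162}{31523} = - \frac{9562757790}{17053943}$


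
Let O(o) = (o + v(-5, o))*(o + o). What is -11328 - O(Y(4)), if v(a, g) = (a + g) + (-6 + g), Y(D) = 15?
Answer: -12348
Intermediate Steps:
v(a, g) = -6 + a + 2*g
O(o) = 2*o*(-11 + 3*o) (O(o) = (o + (-6 - 5 + 2*o))*(o + o) = (o + (-11 + 2*o))*(2*o) = (-11 + 3*o)*(2*o) = 2*o*(-11 + 3*o))
-11328 - O(Y(4)) = -11328 - 2*15*(-11 + 3*15) = -11328 - 2*15*(-11 + 45) = -11328 - 2*15*34 = -11328 - 1*1020 = -11328 - 1020 = -12348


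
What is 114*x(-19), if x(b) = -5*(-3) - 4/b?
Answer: 1734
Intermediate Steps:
x(b) = 15 - 4/b
114*x(-19) = 114*(15 - 4/(-19)) = 114*(15 - 4*(-1/19)) = 114*(15 + 4/19) = 114*(289/19) = 1734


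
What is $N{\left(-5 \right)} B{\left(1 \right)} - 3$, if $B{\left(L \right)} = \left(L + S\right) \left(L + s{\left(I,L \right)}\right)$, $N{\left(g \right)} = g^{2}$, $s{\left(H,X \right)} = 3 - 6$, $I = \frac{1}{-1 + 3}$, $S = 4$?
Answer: $-253$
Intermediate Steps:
$I = \frac{1}{2} \approx 0.5$
$s{\left(H,X \right)} = -3$ ($s{\left(H,X \right)} = 3 - 6 = -3$)
$B{\left(L \right)} = \left(-3 + L\right) \left(4 + L\right)$ ($B{\left(L \right)} = \left(L + 4\right) \left(L - 3\right) = \left(4 + L\right) \left(-3 + L\right) = \left(-3 + L\right) \left(4 + L\right)$)
$N{\left(-5 \right)} B{\left(1 \right)} - 3 = \left(-5\right)^{2} \left(-12 + 1 + 1^{2}\right) - 3 = 25 \left(-12 + 1 + 1\right) - 3 = 25 \left(-10\right) - 3 = -250 - 3 = -253$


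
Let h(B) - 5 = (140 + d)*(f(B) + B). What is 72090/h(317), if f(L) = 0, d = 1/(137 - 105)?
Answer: 2306880/1420637 ≈ 1.6238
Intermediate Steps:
d = 1/32 ≈ 0.031250
h(B) = 5 + 4481*B/32 (h(B) = 5 + (140 + 1/32)*(0 + B) = 5 + 4481*B/32)
72090/h(317) = 72090/(5 + (4481/32)*317) = 72090/(5 + 1420477/32) = 72090/(1420637/32) = 72090*(32/1420637) = 2306880/1420637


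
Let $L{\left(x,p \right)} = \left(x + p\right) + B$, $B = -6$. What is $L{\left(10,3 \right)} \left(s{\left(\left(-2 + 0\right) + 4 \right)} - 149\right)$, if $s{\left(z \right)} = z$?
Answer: $-1029$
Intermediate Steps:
$L{\left(x,p \right)} = -6 + p + x$ ($L{\left(x,p \right)} = \left(x + p\right) - 6 = \left(p + x\right) - 6 = -6 + p + x$)
$L{\left(10,3 \right)} \left(s{\left(\left(-2 + 0\right) + 4 \right)} - 149\right) = \left(-6 + 3 + 10\right) \left(\left(\left(-2 + 0\right) + 4\right) - 149\right) = 7 \left(\left(-2 + 4\right) - 149\right) = 7 \left(2 - 149\right) = 7 \left(-147\right) = -1029$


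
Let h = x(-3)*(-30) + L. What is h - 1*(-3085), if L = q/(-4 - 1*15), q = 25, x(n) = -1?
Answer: 59160/19 ≈ 3113.7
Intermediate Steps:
L = -25/19 (L = 25/(-4 - 1*15) = 25/(-4 - 15) = 25/(-19) = 25*(-1/19) = -25/19 ≈ -1.3158)
h = 545/19 (h = -1*(-30) - 25/19 = 30 - 25/19 = 545/19 ≈ 28.684)
h - 1*(-3085) = 545/19 - 1*(-3085) = 545/19 + 3085 = 59160/19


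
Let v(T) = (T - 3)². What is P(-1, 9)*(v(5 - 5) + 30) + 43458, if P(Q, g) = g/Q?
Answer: 43107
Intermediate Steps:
v(T) = (-3 + T)²
P(-1, 9)*(v(5 - 5) + 30) + 43458 = (9/(-1))*((-3 + (5 - 5))² + 30) + 43458 = (9*(-1))*((-3 + 0)² + 30) + 43458 = -9*((-3)² + 30) + 43458 = -9*(9 + 30) + 43458 = -9*39 + 43458 = -351 + 43458 = 43107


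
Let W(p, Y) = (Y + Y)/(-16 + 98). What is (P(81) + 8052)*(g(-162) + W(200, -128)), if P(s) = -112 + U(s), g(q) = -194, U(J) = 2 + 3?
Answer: -64211490/41 ≈ -1.5661e+6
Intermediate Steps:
U(J) = 5
W(p, Y) = Y/41 (W(p, Y) = (2*Y)/82 = (2*Y)*(1/82) = Y/41)
P(s) = -107 (P(s) = -112 + 5 = -107)
(P(81) + 8052)*(g(-162) + W(200, -128)) = (-107 + 8052)*(-194 + (1/41)*(-128)) = 7945*(-194 - 128/41) = 7945*(-8082/41) = -64211490/41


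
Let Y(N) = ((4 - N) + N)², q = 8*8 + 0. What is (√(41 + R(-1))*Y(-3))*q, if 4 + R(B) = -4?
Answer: 1024*√33 ≈ 5882.4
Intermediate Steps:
R(B) = -8 (R(B) = -4 - 4 = -8)
q = 64 (q = 64 + 0 = 64)
Y(N) = 16 (Y(N) = 4² = 16)
(√(41 + R(-1))*Y(-3))*q = (√(41 - 8)*16)*64 = (√33*16)*64 = (16*√33)*64 = 1024*√33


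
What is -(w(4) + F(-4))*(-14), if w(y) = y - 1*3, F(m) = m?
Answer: -42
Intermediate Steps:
w(y) = -3 + y (w(y) = y - 3 = -3 + y)
-(w(4) + F(-4))*(-14) = -((-3 + 4) - 4)*(-14) = -(1 - 4)*(-14) = -(-3)*(-14) = -1*42 = -42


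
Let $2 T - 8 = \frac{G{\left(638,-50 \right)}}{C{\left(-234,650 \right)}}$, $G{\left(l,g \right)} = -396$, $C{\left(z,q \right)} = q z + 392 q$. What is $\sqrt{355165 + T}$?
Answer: $\frac{\sqrt{37460704216754}}{10270} \approx 595.96$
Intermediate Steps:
$C{\left(z,q \right)} = 392 q + q z$
$T = \frac{205301}{51350}$ ($T = 4 + \frac{\left(-396\right) \frac{1}{650 \left(392 - 234\right)}}{2} = 4 + \frac{\left(-396\right) \frac{1}{650 \cdot 158}}{2} = 4 + \frac{\left(-396\right) \frac{1}{102700}}{2} = 4 + \frac{1}{2} \left(- \frac{99}{25675}\right) = 4 - \frac{99}{51350} = \frac{205301}{51350} \approx 3.9981$)
$\sqrt{355165 + T} = \sqrt{355165 + \frac{205301}{51350}} = \sqrt{\frac{18237928051}{51350}} = \frac{\sqrt{37460704216754}}{10270}$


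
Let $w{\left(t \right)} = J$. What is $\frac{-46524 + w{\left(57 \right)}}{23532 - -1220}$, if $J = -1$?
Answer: $- \frac{46525}{24752} \approx -1.8796$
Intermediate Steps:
$w{\left(t \right)} = -1$
$\frac{-46524 + w{\left(57 \right)}}{23532 - -1220} = \frac{-46524 - 1}{23532 - -1220} = - \frac{46525}{23532 + 1220} = - \frac{46525}{24752}$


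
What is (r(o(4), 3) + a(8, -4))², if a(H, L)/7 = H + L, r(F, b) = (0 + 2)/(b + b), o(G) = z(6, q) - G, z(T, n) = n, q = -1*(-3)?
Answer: 7225/9 ≈ 802.78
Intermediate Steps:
q = 3
o(G) = 3 - G
r(F, b) = 1/b (r(F, b) = 2/((2*b)) = 2*(1/(2*b)) = 1/b)
a(H, L) = 7*H + 7*L (a(H, L) = 7*(H + L) = 7*H + 7*L)
(r(o(4), 3) + a(8, -4))² = (1/3 + (7*8 + 7*(-4)))² = (⅓ + (56 - 28))² = (⅓ + 28)² = (85/3)² = 7225/9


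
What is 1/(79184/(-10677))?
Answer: -10677/79184 ≈ -0.13484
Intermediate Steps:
1/(79184/(-10677)) = 1/(79184*(-1/10677)) = 1/(-79184/10677) = -10677/79184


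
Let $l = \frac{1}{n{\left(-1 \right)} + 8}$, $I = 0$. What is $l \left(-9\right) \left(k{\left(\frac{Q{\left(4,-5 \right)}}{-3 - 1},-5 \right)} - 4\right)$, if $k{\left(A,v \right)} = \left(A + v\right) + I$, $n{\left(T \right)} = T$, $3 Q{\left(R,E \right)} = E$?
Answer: $\frac{309}{28} \approx 11.036$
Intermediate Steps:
$Q{\left(R,E \right)} = \frac{E}{3}$
$l = \frac{1}{7}$ ($l = \frac{1}{-1 + 8} = \frac{1}{7} \approx 0.14286$)
$k{\left(A,v \right)} = A + v$ ($k{\left(A,v \right)} = \left(A + v\right) + 0 = A + v$)
$l \left(-9\right) \left(k{\left(\frac{Q{\left(4,-5 \right)}}{-3 - 1},-5 \right)} - 4\right) = \frac{1}{7} \left(-9\right) \left(\left(\frac{\frac{1}{3} \left(-5\right)}{-3 - 1} - 5\right) - 4\right) = - \frac{9 \left(\left(- \frac{5}{3 \left(-4\right)} - 5\right) - 4\right)}{7} = - \frac{9 \left(\left(\left(- \frac{5}{3}\right) \left(- \frac{1}{4}\right) - 5\right) - 4\right)}{7} = - \frac{9 \left(\left(\frac{5}{12} - 5\right) - 4\right)}{7} = - \frac{9 \left(- \frac{55}{12} - 4\right)}{7} = \left(- \frac{9}{7}\right) \left(- \frac{103}{12}\right) = \frac{309}{28}$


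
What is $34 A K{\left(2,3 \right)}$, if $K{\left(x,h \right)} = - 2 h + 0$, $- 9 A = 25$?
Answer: $\frac{1700}{3} \approx 566.67$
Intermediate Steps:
$A = - \frac{25}{9}$ ($A = \left(- \frac{1}{9}\right) 25 = - \frac{25}{9} \approx -2.7778$)
$K{\left(x,h \right)} = - 2 h$
$34 A K{\left(2,3 \right)} = 34 \left(- \frac{25}{9}\right) \left(\left(-2\right) 3\right) = \left(- \frac{850}{9}\right) \left(-6\right) = \frac{1700}{3}$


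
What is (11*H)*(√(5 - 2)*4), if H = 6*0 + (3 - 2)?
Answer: 44*√3 ≈ 76.210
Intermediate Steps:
H = 1 (H = 0 + 1 = 1)
(11*H)*(√(5 - 2)*4) = (11*1)*(√(5 - 2)*4) = 11*(√3*4) = 11*(4*√3) = 44*√3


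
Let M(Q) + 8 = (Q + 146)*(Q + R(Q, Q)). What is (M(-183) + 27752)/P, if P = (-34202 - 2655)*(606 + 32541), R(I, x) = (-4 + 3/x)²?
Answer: -126209390/4545941900859 ≈ -2.7763e-5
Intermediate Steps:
M(Q) = -8 + (146 + Q)*(Q + (-3 + 4*Q)²/Q²) (M(Q) = -8 + (Q + 146)*(Q + (-3 + 4*Q)²/Q²) = -8 + (146 + Q)*(Q + (-3 + 4*Q)²/Q²))
P = -1221698979 (P = -36857*33147 = -1221698979)
(M(-183) + 27752)/P = ((2304 + (-183)² - 3495/(-183) + 162*(-183) + 1314/(-183)²) + 27752)/(-1221698979) = ((2304 + 33489 - 3495*(-1/183) - 29646 + 1314*(1/33489)) + 27752)*(-1/1221698979) = ((2304 + 33489 + 1165/61 - 29646 + 146/3721) + 27752)*(-1/1221698979) = (22944198/3721 + 27752)*(-1/1221698979) = (126209390/3721)*(-1/1221698979) = -126209390/4545941900859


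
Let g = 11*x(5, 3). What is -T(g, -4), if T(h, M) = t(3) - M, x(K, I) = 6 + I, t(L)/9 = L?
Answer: -31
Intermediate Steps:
t(L) = 9*L
g = 99 (g = 11*(6 + 3) = 11*9 = 99)
T(h, M) = 27 - M (T(h, M) = 9*3 - M = 27 - M)
-T(g, -4) = -(27 - 1*(-4)) = -(27 + 4) = -1*31 = -31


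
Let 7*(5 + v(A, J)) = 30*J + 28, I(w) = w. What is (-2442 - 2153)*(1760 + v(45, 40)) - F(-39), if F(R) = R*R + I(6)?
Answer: -62102924/7 ≈ -8.8718e+6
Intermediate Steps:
v(A, J) = -1 + 30*J/7 (v(A, J) = -5 + (30*J + 28)/7 = -5 + (28 + 30*J)/7 = -5 + (4 + 30*J/7) = -1 + 30*J/7)
F(R) = 6 + R² (F(R) = R*R + 6 = R² + 6 = 6 + R²)
(-2442 - 2153)*(1760 + v(45, 40)) - F(-39) = (-2442 - 2153)*(1760 + (-1 + (30/7)*40)) - (6 + (-39)²) = -4595*(1760 + (-1 + 1200/7)) - (6 + 1521) = -4595*(1760 + 1193/7) - 1*1527 = -4595*13513/7 - 1527 = -62092235/7 - 1527 = -62102924/7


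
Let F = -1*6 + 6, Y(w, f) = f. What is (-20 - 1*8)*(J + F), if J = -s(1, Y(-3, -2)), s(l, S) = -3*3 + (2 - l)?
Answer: -224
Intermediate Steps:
s(l, S) = -7 - l (s(l, S) = -9 + (2 - l) = -7 - l)
F = 0 (F = -6 + 6 = 0)
J = 8 (J = -(-7 - 1*1) = -(-7 - 1) = -1*(-8) = 8)
(-20 - 1*8)*(J + F) = (-20 - 1*8)*(8 + 0) = (-20 - 8)*8 = -28*8 = -224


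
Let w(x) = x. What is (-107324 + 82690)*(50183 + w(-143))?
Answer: -1232685360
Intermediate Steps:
(-107324 + 82690)*(50183 + w(-143)) = (-107324 + 82690)*(50183 - 143) = -24634*50040 = -1232685360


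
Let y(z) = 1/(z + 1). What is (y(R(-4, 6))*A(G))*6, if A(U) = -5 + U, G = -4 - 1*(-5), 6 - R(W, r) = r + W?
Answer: -24/5 ≈ -4.8000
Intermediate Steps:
R(W, r) = 6 - W - r (R(W, r) = 6 - (r + W) = 6 - (W + r) = 6 + (-W - r) = 6 - W - r)
y(z) = 1/(1 + z)
G = 1 (G = -4 + 5 = 1)
(y(R(-4, 6))*A(G))*6 = ((-5 + 1)/(1 + (6 - 1*(-4) - 1*6)))*6 = (-4/(1 + (6 + 4 - 6)))*6 = (-4/(1 + 4))*6 = (-4/5)*6 = ((1/5)*(-4))*6 = -4/5*6 = -24/5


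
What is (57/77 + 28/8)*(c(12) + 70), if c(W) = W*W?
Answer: 69871/77 ≈ 907.42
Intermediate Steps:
c(W) = W²
(57/77 + 28/8)*(c(12) + 70) = (57/77 + 28/8)*(12² + 70) = (57*(1/77) + 28*(⅛))*(144 + 70) = (57/77 + 7/2)*214 = (653/154)*214 = 69871/77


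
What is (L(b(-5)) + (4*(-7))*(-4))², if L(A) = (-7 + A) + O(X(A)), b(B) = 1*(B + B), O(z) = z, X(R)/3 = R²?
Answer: 156025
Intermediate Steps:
X(R) = 3*R²
b(B) = 2*B (b(B) = 1*(2*B) = 2*B)
L(A) = -7 + A + 3*A² (L(A) = (-7 + A) + 3*A² = -7 + A + 3*A²)
(L(b(-5)) + (4*(-7))*(-4))² = ((-7 + 2*(-5) + 3*(2*(-5))²) + (4*(-7))*(-4))² = ((-7 - 10 + 3*(-10)²) - 28*(-4))² = ((-7 - 10 + 3*100) + 112)² = ((-7 - 10 + 300) + 112)² = (283 + 112)² = 395² = 156025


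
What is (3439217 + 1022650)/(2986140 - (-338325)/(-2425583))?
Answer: 1202514304829/804792231255 ≈ 1.4942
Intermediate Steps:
(3439217 + 1022650)/(2986140 - (-338325)/(-2425583)) = 4461867/(2986140 - (-338325)*(-1)/2425583) = 4461867/(2986140 - 1*338325/2425583) = 4461867/(2986140 - 338325/2425583) = 4461867/(7243130081295/2425583) = 4461867*(2425583/7243130081295) = 1202514304829/804792231255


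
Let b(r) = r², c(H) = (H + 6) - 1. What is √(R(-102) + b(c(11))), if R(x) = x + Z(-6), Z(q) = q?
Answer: 2*√37 ≈ 12.166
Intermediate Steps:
c(H) = 5 + H (c(H) = (6 + H) - 1 = 5 + H)
R(x) = -6 + x (R(x) = x - 6 = -6 + x)
√(R(-102) + b(c(11))) = √((-6 - 102) + (5 + 11)²) = √(-108 + 16²) = √(-108 + 256) = √148 = 2*√37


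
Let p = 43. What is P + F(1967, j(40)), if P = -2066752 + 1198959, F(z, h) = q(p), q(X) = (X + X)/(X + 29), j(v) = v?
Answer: -31240505/36 ≈ -8.6779e+5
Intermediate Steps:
q(X) = 2*X/(29 + X) (q(X) = (2*X)/(29 + X) = 2*X/(29 + X))
F(z, h) = 43/36 (F(z, h) = 2*43/(29 + 43) = 2*43/72 = 2*43*(1/72) = 43/36)
P = -867793
P + F(1967, j(40)) = -867793 + 43/36 = -31240505/36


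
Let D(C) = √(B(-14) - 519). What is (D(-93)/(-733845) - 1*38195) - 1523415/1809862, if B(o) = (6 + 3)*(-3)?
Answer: -69129202505/1809862 - I*√546/733845 ≈ -38196.0 - 3.1841e-5*I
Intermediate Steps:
B(o) = -27 (B(o) = 9*(-3) = -27)
D(C) = I*√546 (D(C) = √(-27 - 519) = √(-546) = I*√546)
(D(-93)/(-733845) - 1*38195) - 1523415/1809862 = ((I*√546)/(-733845) - 1*38195) - 1523415/1809862 = ((I*√546)*(-1/733845) - 38195) - 1523415*1/1809862 = (-I*√546/733845 - 38195) - 1523415/1809862 = (-38195 - I*√546/733845) - 1523415/1809862 = -69129202505/1809862 - I*√546/733845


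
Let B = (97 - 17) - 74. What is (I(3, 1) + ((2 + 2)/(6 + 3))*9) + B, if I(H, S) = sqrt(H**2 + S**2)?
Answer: 10 + sqrt(10) ≈ 13.162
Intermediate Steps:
B = 6 (B = 80 - 74 = 6)
(I(3, 1) + ((2 + 2)/(6 + 3))*9) + B = (sqrt(3**2 + 1**2) + ((2 + 2)/(6 + 3))*9) + 6 = (sqrt(9 + 1) + (4/9)*9) + 6 = (sqrt(10) + (4*(1/9))*9) + 6 = (sqrt(10) + (4/9)*9) + 6 = (sqrt(10) + 4) + 6 = (4 + sqrt(10)) + 6 = 10 + sqrt(10)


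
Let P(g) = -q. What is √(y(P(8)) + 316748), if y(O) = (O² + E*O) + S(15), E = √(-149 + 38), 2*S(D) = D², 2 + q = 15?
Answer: √(1268118 - 52*I*√111)/2 ≈ 563.05 - 0.12163*I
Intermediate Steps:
q = 13 (q = -2 + 15 = 13)
S(D) = D²/2
E = I*√111 (E = √(-111) = I*√111 ≈ 10.536*I)
P(g) = -13 (P(g) = -1*13 = -13)
y(O) = 225/2 + O² + I*O*√111 (y(O) = (O² + (I*√111)*O) + (½)*15² = (O² + I*O*√111) + (½)*225 = (O² + I*O*√111) + 225/2 = 225/2 + O² + I*O*√111)
√(y(P(8)) + 316748) = √((225/2 + (-13)² + I*(-13)*√111) + 316748) = √((225/2 + 169 - 13*I*√111) + 316748) = √((563/2 - 13*I*√111) + 316748) = √(634059/2 - 13*I*√111)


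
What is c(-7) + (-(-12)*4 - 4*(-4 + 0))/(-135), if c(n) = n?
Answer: -1009/135 ≈ -7.4741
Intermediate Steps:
c(-7) + (-(-12)*4 - 4*(-4 + 0))/(-135) = -7 + (-(-12)*4 - 4*(-4 + 0))/(-135) = -7 - (-3*(-16) - 4*(-4))/135 = -7 - (48 + 16)/135 = -7 - 1/135*64 = -7 - 64/135 = -1009/135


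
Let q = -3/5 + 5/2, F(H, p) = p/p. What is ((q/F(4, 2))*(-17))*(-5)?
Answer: 323/2 ≈ 161.50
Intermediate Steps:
F(H, p) = 1
q = 19/10 (q = -3*⅕ + 5*(½) = -⅗ + 5/2 = 19/10 ≈ 1.9000)
((q/F(4, 2))*(-17))*(-5) = (((19/10)/1)*(-17))*(-5) = (((19/10)*1)*(-17))*(-5) = ((19/10)*(-17))*(-5) = -323/10*(-5) = 323/2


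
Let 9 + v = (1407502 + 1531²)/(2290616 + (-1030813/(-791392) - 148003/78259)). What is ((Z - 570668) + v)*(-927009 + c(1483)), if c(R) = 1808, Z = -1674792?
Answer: 42103958480668346716569895661/20266562307969377 ≈ 2.0775e+12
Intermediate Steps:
v = -149207431020500041/20266562307969377 (v = -9 + (1407502 + 1531²)/(2290616 + (-1030813/(-791392) - 148003/78259)) = -9 + (1407502 + 2343961)/(2290616 + (-1030813*(-1/791392) - 148003*1/78259)) = -9 + 3751463/(2290616 + (147259/113056 - 148003/78259)) = -9 + 3751463/(2290616 - 5208285087/8847649504) = -9 + 3751463/(20266562307969377/8847649504) = -9 + 3751463*(8847649504/20266562307969377) = -9 + 33191629751224352/20266562307969377 = -149207431020500041/20266562307969377 ≈ -7.3622)
((Z - 570668) + v)*(-927009 + c(1483)) = ((-1674792 - 570668) - 149207431020500041/20266562307969377)*(-927009 + 1808) = (-2245460 - 149207431020500041/20266562307969377)*(-925201) = -45507904207483937778461/20266562307969377*(-925201) = 42103958480668346716569895661/20266562307969377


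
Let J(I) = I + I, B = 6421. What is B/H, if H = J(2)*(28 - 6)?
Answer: 6421/88 ≈ 72.966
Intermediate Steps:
J(I) = 2*I
H = 88 (H = (2*2)*(28 - 6) = 4*22 = 88)
B/H = 6421/88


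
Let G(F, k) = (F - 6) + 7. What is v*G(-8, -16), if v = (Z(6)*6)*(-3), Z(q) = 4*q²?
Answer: 18144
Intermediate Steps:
G(F, k) = 1 + F (G(F, k) = (-6 + F) + 7 = 1 + F)
v = -2592 (v = ((4*6²)*6)*(-3) = ((4*36)*6)*(-3) = (144*6)*(-3) = 864*(-3) = -2592)
v*G(-8, -16) = -2592*(1 - 8) = -2592*(-7) = 18144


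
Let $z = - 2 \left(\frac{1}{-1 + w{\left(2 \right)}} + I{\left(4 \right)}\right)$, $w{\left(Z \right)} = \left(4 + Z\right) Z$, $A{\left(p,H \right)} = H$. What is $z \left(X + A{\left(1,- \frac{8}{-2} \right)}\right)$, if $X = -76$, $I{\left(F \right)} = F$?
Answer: $\frac{6480}{11} \approx 589.09$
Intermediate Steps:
$w{\left(Z \right)} = Z \left(4 + Z\right)$
$z = - \frac{90}{11}$ ($z = - 2 \left(\frac{1}{-1 + 2 \left(4 + 2\right)} + 4\right) = - 2 \left(\frac{1}{-1 + 2 \cdot 6} + 4\right) = - 2 \left(\frac{1}{-1 + 12} + 4\right) = - 2 \left(\frac{1}{11} + 4\right) = \left(-2\right) \frac{45}{11} = - \frac{90}{11} \approx -8.1818$)
$z \left(X + A{\left(1,- \frac{8}{-2} \right)}\right) = - \frac{90 \left(-76 - \frac{8}{-2}\right)}{11} = - \frac{90 \left(-76 - -4\right)}{11} = - \frac{90 \left(-76 + 4\right)}{11} = \left(- \frac{90}{11}\right) \left(-72\right) = \frac{6480}{11}$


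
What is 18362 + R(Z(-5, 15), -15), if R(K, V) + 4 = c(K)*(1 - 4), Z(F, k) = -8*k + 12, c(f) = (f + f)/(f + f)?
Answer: 18355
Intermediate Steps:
c(f) = 1 (c(f) = (2*f)/((2*f)) = (2*f)*(1/(2*f)) = 1)
Z(F, k) = 12 - 8*k
R(K, V) = -7 (R(K, V) = -4 + 1*(1 - 4) = -4 + 1*(-3) = -4 - 3 = -7)
18362 + R(Z(-5, 15), -15) = 18362 - 7 = 18355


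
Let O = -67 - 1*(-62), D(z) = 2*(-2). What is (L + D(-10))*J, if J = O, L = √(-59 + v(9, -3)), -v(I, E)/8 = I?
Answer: 20 - 5*I*√131 ≈ 20.0 - 57.228*I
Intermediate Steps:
v(I, E) = -8*I
D(z) = -4
O = -5 (O = -67 + 62 = -5)
L = I*√131 (L = √(-59 - 8*9) = √(-59 - 72) = √(-131) = I*√131 ≈ 11.446*I)
J = -5
(L + D(-10))*J = (I*√131 - 4)*(-5) = (-4 + I*√131)*(-5) = 20 - 5*I*√131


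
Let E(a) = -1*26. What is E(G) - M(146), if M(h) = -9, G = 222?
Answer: -17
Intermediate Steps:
E(a) = -26
E(G) - M(146) = -26 - 1*(-9) = -26 + 9 = -17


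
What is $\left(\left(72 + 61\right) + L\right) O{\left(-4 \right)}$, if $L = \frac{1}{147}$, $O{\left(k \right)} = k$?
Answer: $- \frac{78208}{147} \approx -532.03$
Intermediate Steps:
$L = \frac{1}{147} \approx 0.0068027$
$\left(\left(72 + 61\right) + L\right) O{\left(-4 \right)} = \left(\left(72 + 61\right) + \frac{1}{147}\right) \left(-4\right) = \left(133 + \frac{1}{147}\right) \left(-4\right) = \frac{19552}{147} \left(-4\right) = - \frac{78208}{147}$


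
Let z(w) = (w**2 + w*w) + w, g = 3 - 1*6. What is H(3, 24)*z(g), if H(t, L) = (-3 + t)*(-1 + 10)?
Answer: 0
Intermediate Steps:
H(t, L) = -27 + 9*t (H(t, L) = (-3 + t)*9 = -27 + 9*t)
g = -3 (g = 3 - 6 = -3)
z(w) = w + 2*w**2 (z(w) = (w**2 + w**2) + w = 2*w**2 + w = w + 2*w**2)
H(3, 24)*z(g) = (-27 + 9*3)*(-3*(1 + 2*(-3))) = (-27 + 27)*(-3*(1 - 6)) = 0*(-3*(-5)) = 0*15 = 0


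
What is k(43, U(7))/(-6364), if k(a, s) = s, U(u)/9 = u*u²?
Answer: -3087/6364 ≈ -0.48507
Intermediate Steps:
U(u) = 9*u³ (U(u) = 9*(u*u²) = 9*u³)
k(43, U(7))/(-6364) = (9*7³)/(-6364) = (9*343)*(-1/6364) = 3087*(-1/6364) = -3087/6364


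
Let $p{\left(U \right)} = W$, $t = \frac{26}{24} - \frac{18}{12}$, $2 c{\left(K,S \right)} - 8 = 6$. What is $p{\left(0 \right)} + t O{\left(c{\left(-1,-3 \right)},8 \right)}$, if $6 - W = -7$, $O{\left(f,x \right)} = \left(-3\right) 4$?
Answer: $18$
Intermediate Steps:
$c{\left(K,S \right)} = 7$ ($c{\left(K,S \right)} = 4 + \frac{1}{2} \cdot 6 = 4 + 3 = 7$)
$O{\left(f,x \right)} = -12$
$W = 13$ ($W = 6 - -7 = 6 + 7 = 13$)
$t = - \frac{5}{12}$ ($t = 26 \cdot \frac{1}{24} - \frac{3}{2} = \frac{13}{12} - \frac{3}{2} = - \frac{5}{12} \approx -0.41667$)
$p{\left(U \right)} = 13$
$p{\left(0 \right)} + t O{\left(c{\left(-1,-3 \right)},8 \right)} = 13 - -5 = 13 + 5 = 18$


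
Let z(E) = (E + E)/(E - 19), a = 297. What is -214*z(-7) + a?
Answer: 2363/13 ≈ 181.77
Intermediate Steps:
z(E) = 2*E/(-19 + E) (z(E) = (2*E)/(-19 + E) = 2*E/(-19 + E))
-214*z(-7) + a = -428*(-7)/(-19 - 7) + 297 = -428*(-7)/(-26) + 297 = -428*(-7)*(-1)/26 + 297 = -214*7/13 + 297 = -1498/13 + 297 = 2363/13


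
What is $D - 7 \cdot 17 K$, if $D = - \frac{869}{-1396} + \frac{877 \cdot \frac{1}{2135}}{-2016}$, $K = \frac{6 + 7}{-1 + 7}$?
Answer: $- \frac{386370043393}{1502151840} \approx -257.21$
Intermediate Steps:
$K = \frac{13}{6} \approx 2.1667$
$D = \frac{934772687}{1502151840}$ ($D = \left(-869\right) \left(- \frac{1}{1396}\right) + 877 \cdot \frac{1}{2135} \left(- \frac{1}{2016}\right) = \frac{869}{1396} + \frac{877}{2135} \left(- \frac{1}{2016}\right) = \frac{869}{1396} - \frac{877}{4304160} = \frac{934772687}{1502151840} \approx 0.62229$)
$D - 7 \cdot 17 K = \frac{934772687}{1502151840} - 7 \cdot 17 \cdot \frac{13}{6} = \frac{934772687}{1502151840} - 119 \cdot \frac{13}{6} = \frac{934772687}{1502151840} - \frac{1547}{6} = - \frac{386370043393}{1502151840}$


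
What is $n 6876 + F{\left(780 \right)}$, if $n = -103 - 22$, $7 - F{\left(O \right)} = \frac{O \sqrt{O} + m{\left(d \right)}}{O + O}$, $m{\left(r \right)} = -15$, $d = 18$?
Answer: $- \frac{89387271}{104} - \sqrt{195} \approx -8.5951 \cdot 10^{5}$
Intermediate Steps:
$F{\left(O \right)} = 7 - \frac{-15 + O^{\frac{3}{2}}}{2 O}$ ($F{\left(O \right)} = 7 - \frac{O \sqrt{O} - 15}{O + O} = 7 - \frac{O^{\frac{3}{2}} - 15}{2 O} = 7 - \left(-15 + O^{\frac{3}{2}}\right) \frac{1}{2 O} = 7 - \frac{-15 + O^{\frac{3}{2}}}{2 O}$)
$n = -125$
$n 6876 + F{\left(780 \right)} = \left(-125\right) 6876 + \frac{15 - 780 \left(-14 + \sqrt{780}\right)}{2 \cdot 780} = -859500 + \frac{1}{2} \cdot \frac{1}{780} \left(15 - 780 \left(-14 + 2 \sqrt{195}\right)\right) = -859500 + \frac{1}{2} \cdot \frac{1}{780} \left(15 + \left(10920 - 1560 \sqrt{195}\right)\right) = -859500 + \frac{1}{2} \cdot \frac{1}{780} \left(10935 - 1560 \sqrt{195}\right) = -859500 + \left(\frac{729}{104} - \sqrt{195}\right) = - \frac{89387271}{104} - \sqrt{195}$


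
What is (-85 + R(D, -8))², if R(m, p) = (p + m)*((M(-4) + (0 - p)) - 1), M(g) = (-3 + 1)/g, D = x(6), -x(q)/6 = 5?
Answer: 136900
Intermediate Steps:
x(q) = -30 (x(q) = -6*5 = -30)
D = -30
M(g) = -2/g
R(m, p) = (-½ - p)*(m + p) (R(m, p) = (p + m)*((-2/(-4) + (0 - p)) - 1) = (m + p)*((-2*(-¼) - p) - 1) = (m + p)*((½ - p) - 1) = (m + p)*(-½ - p) = (-½ - p)*(m + p))
(-85 + R(D, -8))² = (-85 + (-1*(-8)² - ½*(-30) - ½*(-8) - 1*(-30)*(-8)))² = (-85 + (-1*64 + 15 + 4 - 240))² = (-85 + (-64 + 15 + 4 - 240))² = (-85 - 285)² = (-370)² = 136900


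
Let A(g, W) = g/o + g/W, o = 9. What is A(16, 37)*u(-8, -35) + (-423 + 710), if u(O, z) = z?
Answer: 69811/333 ≈ 209.64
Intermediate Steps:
A(g, W) = g/9 + g/W
A(16, 37)*u(-8, -35) + (-423 + 710) = ((1/9)*16 + 16/37)*(-35) + (-423 + 710) = (16/9 + 16*(1/37))*(-35) + 287 = (16/9 + 16/37)*(-35) + 287 = (736/333)*(-35) + 287 = -25760/333 + 287 = 69811/333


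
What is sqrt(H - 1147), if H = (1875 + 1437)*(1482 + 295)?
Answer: sqrt(5884277) ≈ 2425.8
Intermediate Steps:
H = 5885424 (H = 3312*1777 = 5885424)
sqrt(H - 1147) = sqrt(5885424 - 1147) = sqrt(5884277)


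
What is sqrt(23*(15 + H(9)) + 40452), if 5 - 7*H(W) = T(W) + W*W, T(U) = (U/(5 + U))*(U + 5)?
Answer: 22*sqrt(4102)/7 ≈ 201.29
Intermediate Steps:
T(U) = U (T(U) = (U/(5 + U))*(5 + U) = U)
H(W) = 5/7 - W/7 - W**2/7 (H(W) = 5/7 - (W + W*W)/7 = 5/7 - (W + W**2)/7 = 5/7 + (-W/7 - W**2/7) = 5/7 - W/7 - W**2/7)
sqrt(23*(15 + H(9)) + 40452) = sqrt(23*(15 + (5/7 - 1/7*9 - 1/7*9**2)) + 40452) = sqrt(23*(15 + (5/7 - 9/7 - 1/7*81)) + 40452) = sqrt(23*(15 + (5/7 - 9/7 - 81/7)) + 40452) = sqrt(23*(15 - 85/7) + 40452) = sqrt(23*(20/7) + 40452) = sqrt(460/7 + 40452) = sqrt(283624/7) = 22*sqrt(4102)/7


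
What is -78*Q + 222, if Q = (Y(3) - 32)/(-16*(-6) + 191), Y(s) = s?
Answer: 65976/287 ≈ 229.88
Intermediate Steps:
Q = -29/287 (Q = (3 - 32)/(-16*(-6) + 191) = -29/(96 + 191) = -29/287 ≈ -0.10105)
-78*Q + 222 = -78*(-29/287) + 222 = 2262/287 + 222 = 65976/287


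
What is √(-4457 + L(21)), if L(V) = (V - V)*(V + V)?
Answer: I*√4457 ≈ 66.761*I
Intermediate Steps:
L(V) = 0 (L(V) = 0*(2*V) = 0)
√(-4457 + L(21)) = √(-4457 + 0) = √(-4457) = I*√4457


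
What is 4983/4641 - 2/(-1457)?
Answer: 2423171/2253979 ≈ 1.0751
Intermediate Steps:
4983/4641 - 2/(-1457) = 4983*(1/4641) - 2*(-1/1457) = 1661/1547 + 2/1457 = 2423171/2253979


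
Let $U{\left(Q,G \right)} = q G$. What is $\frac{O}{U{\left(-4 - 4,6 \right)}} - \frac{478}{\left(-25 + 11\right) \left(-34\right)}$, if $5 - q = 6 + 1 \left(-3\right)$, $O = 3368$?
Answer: $\frac{199679}{714} \approx 279.66$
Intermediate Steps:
$q = 2$ ($q = 5 - \left(6 + 1 \left(-3\right)\right) = 5 - \left(6 - 3\right) = 5 - 3 = 2$)
$U{\left(Q,G \right)} = 2 G$
$\frac{O}{U{\left(-4 - 4,6 \right)}} - \frac{478}{\left(-25 + 11\right) \left(-34\right)} = \frac{3368}{2 \cdot 6} - \frac{478}{\left(-25 + 11\right) \left(-34\right)} = \frac{3368}{12} - \frac{478}{\left(-14\right) \left(-34\right)} = 3368 \cdot \frac{1}{12} - \frac{478}{476} = \frac{842}{3} - \frac{239}{238} = \frac{199679}{714}$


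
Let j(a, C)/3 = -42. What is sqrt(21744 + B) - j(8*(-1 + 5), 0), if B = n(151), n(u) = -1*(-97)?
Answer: 126 + sqrt(21841) ≈ 273.79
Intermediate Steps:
n(u) = 97
j(a, C) = -126 (j(a, C) = 3*(-42) = -126)
B = 97
sqrt(21744 + B) - j(8*(-1 + 5), 0) = sqrt(21744 + 97) - 1*(-126) = sqrt(21841) + 126 = 126 + sqrt(21841)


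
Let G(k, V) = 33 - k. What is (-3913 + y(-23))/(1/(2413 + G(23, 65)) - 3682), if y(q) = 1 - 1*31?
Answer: 9553889/8921485 ≈ 1.0709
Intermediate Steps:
y(q) = -30 (y(q) = 1 - 31 = -30)
(-3913 + y(-23))/(1/(2413 + G(23, 65)) - 3682) = (-3913 - 30)/(1/(2413 + (33 - 1*23)) - 3682) = -3943/(1/(2413 + (33 - 23)) - 3682) = -3943/(1/(2413 + 10) - 3682) = -3943/(1/2423 - 3682) = -3943/(-8921485/2423) = -3943*(-2423/8921485) = 9553889/8921485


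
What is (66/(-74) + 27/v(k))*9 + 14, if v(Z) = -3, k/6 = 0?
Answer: -2776/37 ≈ -75.027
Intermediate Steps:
k = 0 (k = 6*0 = 0)
(66/(-74) + 27/v(k))*9 + 14 = (66/(-74) + 27/(-3))*9 + 14 = (66*(-1/74) + 27*(-1/3))*9 + 14 = (-33/37 - 9)*9 + 14 = -366/37*9 + 14 = -3294/37 + 14 = -2776/37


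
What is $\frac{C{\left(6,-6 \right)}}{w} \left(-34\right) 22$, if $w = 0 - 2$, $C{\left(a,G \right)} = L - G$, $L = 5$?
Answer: $4114$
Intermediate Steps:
$C{\left(a,G \right)} = 5 - G$
$w = -2$ ($w = 0 - 2 = -2$)
$\frac{C{\left(6,-6 \right)}}{w} \left(-34\right) 22 = \frac{5 - -6}{-2} \left(-34\right) 22 = \left(5 + 6\right) \left(- \frac{1}{2}\right) \left(-34\right) 22 = 11 \left(- \frac{1}{2}\right) \left(-34\right) 22 = \left(- \frac{11}{2}\right) \left(-34\right) 22 = 187 \cdot 22 = 4114$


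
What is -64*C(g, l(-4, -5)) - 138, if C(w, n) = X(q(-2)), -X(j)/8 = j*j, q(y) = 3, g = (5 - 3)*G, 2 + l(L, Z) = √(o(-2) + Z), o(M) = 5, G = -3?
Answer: 4470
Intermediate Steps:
l(L, Z) = -2 + √(5 + Z)
g = -6 (g = (5 - 3)*(-3) = 2*(-3) = -6)
X(j) = -8*j² (X(j) = -8*j*j = -8*j²)
C(w, n) = -72 (C(w, n) = -8*3² = -8*9 = -72)
-64*C(g, l(-4, -5)) - 138 = -64*(-72) - 138 = 4608 - 138 = 4470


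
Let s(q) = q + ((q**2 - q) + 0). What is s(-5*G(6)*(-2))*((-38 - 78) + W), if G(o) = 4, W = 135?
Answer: 30400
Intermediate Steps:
s(q) = q**2 (s(q) = q + (q**2 - q) = q**2)
s(-5*G(6)*(-2))*((-38 - 78) + W) = (-5*4*(-2))**2*((-38 - 78) + 135) = (-20*(-2))**2*(-116 + 135) = 40**2*19 = 1600*19 = 30400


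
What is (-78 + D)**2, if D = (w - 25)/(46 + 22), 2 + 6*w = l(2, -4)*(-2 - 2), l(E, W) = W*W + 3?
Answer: 7134241/1156 ≈ 6171.5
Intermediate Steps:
l(E, W) = 3 + W**2 (l(E, W) = W**2 + 3 = 3 + W**2)
w = -13 (w = -1/3 + ((3 + (-4)**2)*(-2 - 2))/6 = -1/3 + ((3 + 16)*(-4))/6 = -1/3 + (19*(-4))/6 = -1/3 + (1/6)*(-76) = -1/3 - 38/3 = -13)
D = -19/34 (D = (-13 - 25)/(46 + 22) = -38/68 = -38*1/68 = -19/34 ≈ -0.55882)
(-78 + D)**2 = (-78 - 19/34)**2 = (-2671/34)**2 = 7134241/1156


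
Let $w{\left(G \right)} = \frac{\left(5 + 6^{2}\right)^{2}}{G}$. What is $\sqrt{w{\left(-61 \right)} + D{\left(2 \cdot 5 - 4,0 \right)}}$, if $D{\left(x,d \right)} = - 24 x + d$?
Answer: $\frac{i \sqrt{638365}}{61} \approx 13.098 i$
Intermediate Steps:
$D{\left(x,d \right)} = d - 24 x$
$w{\left(G \right)} = \frac{1681}{G}$ ($w{\left(G \right)} = \frac{\left(5 + 36\right)^{2}}{G} = \frac{41^{2}}{G} = \frac{1681}{G}$)
$\sqrt{w{\left(-61 \right)} + D{\left(2 \cdot 5 - 4,0 \right)}} = \sqrt{\frac{1681}{-61} + \left(0 - 24 \left(2 \cdot 5 - 4\right)\right)} = \sqrt{1681 \left(- \frac{1}{61}\right) + \left(0 - 24 \left(10 - 4\right)\right)} = \sqrt{- \frac{1681}{61} + \left(0 - 144\right)} = \sqrt{- \frac{1681}{61} - 144} = \sqrt{- \frac{10465}{61}} = \frac{i \sqrt{638365}}{61}$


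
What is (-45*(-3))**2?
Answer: 18225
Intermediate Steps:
(-45*(-3))**2 = 135**2 = 18225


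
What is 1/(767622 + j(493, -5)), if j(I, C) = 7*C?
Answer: 1/767587 ≈ 1.3028e-6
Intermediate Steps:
1/(767622 + j(493, -5)) = 1/(767622 + 7*(-5)) = 1/(767622 - 35) = 1/767587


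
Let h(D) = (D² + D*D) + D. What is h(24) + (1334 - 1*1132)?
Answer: 1378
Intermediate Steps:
h(D) = D + 2*D² (h(D) = (D² + D²) + D = 2*D² + D = D + 2*D²)
h(24) + (1334 - 1*1132) = 24*(1 + 2*24) + (1334 - 1*1132) = 24*(1 + 48) + (1334 - 1132) = 24*49 + 202 = 1176 + 202 = 1378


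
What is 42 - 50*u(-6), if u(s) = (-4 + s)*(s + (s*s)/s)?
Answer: -5958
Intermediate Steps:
u(s) = 2*s*(-4 + s) (u(s) = (-4 + s)*(s + s²/s) = (-4 + s)*(s + s) = (-4 + s)*(2*s) = 2*s*(-4 + s))
42 - 50*u(-6) = 42 - 100*(-6)*(-4 - 6) = 42 - 100*(-6)*(-10) = 42 - 50*120 = 42 - 6000 = -5958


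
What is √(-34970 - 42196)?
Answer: 3*I*√8574 ≈ 277.79*I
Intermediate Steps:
√(-34970 - 42196) = √(-77166) = 3*I*√8574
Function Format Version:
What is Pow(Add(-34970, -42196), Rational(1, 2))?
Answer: Mul(3, I, Pow(8574, Rational(1, 2))) ≈ Mul(277.79, I)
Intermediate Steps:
Pow(Add(-34970, -42196), Rational(1, 2)) = Pow(-77166, Rational(1, 2)) = Mul(3, I, Pow(8574, Rational(1, 2)))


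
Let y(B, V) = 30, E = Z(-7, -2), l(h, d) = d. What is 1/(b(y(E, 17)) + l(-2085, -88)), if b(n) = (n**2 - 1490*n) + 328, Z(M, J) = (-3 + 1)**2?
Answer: -1/43560 ≈ -2.2957e-5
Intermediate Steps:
Z(M, J) = 4 (Z(M, J) = (-2)**2 = 4)
E = 4
b(n) = 328 + n**2 - 1490*n
1/(b(y(E, 17)) + l(-2085, -88)) = 1/((328 + 30**2 - 1490*30) - 88) = 1/((328 + 900 - 44700) - 88) = 1/(-43472 - 88) = 1/(-43560) = -1/43560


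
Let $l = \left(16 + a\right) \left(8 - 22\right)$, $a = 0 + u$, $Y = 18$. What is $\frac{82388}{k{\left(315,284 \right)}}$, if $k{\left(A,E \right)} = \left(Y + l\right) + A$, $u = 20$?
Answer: $- \frac{82388}{171} \approx -481.8$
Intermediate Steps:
$a = 20$ ($a = 0 + 20 = 20$)
$l = -504$ ($l = \left(16 + 20\right) \left(8 - 22\right) = 36 \left(-14\right) = -504$)
$k{\left(A,E \right)} = -486 + A$ ($k{\left(A,E \right)} = \left(18 - 504\right) + A = -486 + A$)
$\frac{82388}{k{\left(315,284 \right)}} = \frac{82388}{-486 + 315} = \frac{82388}{-171} = 82388 \left(- \frac{1}{171}\right) = - \frac{82388}{171}$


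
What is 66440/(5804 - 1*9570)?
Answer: -33220/1883 ≈ -17.642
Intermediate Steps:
66440/(5804 - 1*9570) = 66440/(5804 - 9570) = 66440/(-3766) = 66440*(-1/3766) = -33220/1883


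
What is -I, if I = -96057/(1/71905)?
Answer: 6906978585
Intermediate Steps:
I = -6906978585 (I = -96057/1/71905 = -96057*71905 = -6906978585)
-I = -1*(-6906978585) = 6906978585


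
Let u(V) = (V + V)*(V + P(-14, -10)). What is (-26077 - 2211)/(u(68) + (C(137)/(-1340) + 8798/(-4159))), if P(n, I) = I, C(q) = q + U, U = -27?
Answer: -15765072128/4394805047 ≈ -3.5872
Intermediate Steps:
C(q) = -27 + q (C(q) = q - 27 = -27 + q)
u(V) = 2*V*(-10 + V) (u(V) = (V + V)*(V - 10) = (2*V)*(-10 + V) = 2*V*(-10 + V))
(-26077 - 2211)/(u(68) + (C(137)/(-1340) + 8798/(-4159))) = (-26077 - 2211)/(2*68*(-10 + 68) + ((-27 + 137)/(-1340) + 8798/(-4159))) = -28288/(2*68*58 + (110*(-1/1340) + 8798*(-1/4159))) = -28288/(7888 + (-11/134 - 8798/4159)) = -28288/(7888 - 1224681/557306) = -28288/4394805047/557306 = -28288*557306/4394805047 = -15765072128/4394805047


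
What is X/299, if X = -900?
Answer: -900/299 ≈ -3.0100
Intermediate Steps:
X/299 = -900/299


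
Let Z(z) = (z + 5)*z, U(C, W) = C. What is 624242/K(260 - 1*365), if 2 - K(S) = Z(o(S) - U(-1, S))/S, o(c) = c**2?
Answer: 10924235/20271336 ≈ 0.53890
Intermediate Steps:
Z(z) = z*(5 + z) (Z(z) = (5 + z)*z = z*(5 + z))
K(S) = 2 - (1 + S**2)*(6 + S**2)/S (K(S) = 2 - (S**2 - 1*(-1))*(5 + (S**2 - 1*(-1)))/S = 2 - (S**2 + 1)*(5 + (S**2 + 1))/S = 2 - (1 + S**2)*(5 + (1 + S**2))/S = 2 - (1 + S**2)*(6 + S**2)/S)
624242/K(260 - 1*365) = 624242/(2 - (260 - 1*365)**3 - 7*(260 - 1*365) - 6/(260 - 1*365)) = 624242/(2 - (260 - 365)**3 - 7*(260 - 365) - 6/(260 - 365)) = 624242/(2 - 1*(-105)**3 - 7*(-105) - 6/(-105)) = 624242/(2 - 1*(-1157625) + 735 - 6*(-1/105)) = 624242/(2 + 1157625 + 735 + 2/35) = 624242/(40542672/35) = 624242*(35/40542672) = 10924235/20271336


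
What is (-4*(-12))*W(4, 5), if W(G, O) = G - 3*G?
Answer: -384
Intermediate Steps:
W(G, O) = -2*G
(-4*(-12))*W(4, 5) = (-4*(-12))*(-2*4) = 48*(-8) = -384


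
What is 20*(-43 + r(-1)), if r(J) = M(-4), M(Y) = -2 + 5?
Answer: -800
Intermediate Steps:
M(Y) = 3
r(J) = 3
20*(-43 + r(-1)) = 20*(-43 + 3) = 20*(-40) = -800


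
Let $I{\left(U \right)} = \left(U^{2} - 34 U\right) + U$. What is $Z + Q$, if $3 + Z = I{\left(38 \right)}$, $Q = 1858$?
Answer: $2045$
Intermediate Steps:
$I{\left(U \right)} = U^{2} - 33 U$
$Z = 187$ ($Z = -3 + 38 \left(-33 + 38\right) = -3 + 38 \cdot 5 = -3 + 190 = 187$)
$Z + Q = 187 + 1858 = 2045$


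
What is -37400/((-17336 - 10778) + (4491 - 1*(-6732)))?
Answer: 37400/16891 ≈ 2.2142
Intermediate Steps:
-37400/((-17336 - 10778) + (4491 - 1*(-6732))) = -37400/(-28114 + (4491 + 6732)) = -37400/(-28114 + 11223) = -37400/(-16891) = -37400*(-1/16891) = 37400/16891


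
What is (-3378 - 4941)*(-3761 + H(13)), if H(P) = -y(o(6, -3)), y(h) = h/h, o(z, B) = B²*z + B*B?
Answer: 31296078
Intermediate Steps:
o(z, B) = B² + z*B² (o(z, B) = z*B² + B² = B² + z*B²)
y(h) = 1
H(P) = -1 (H(P) = -1*1 = -1)
(-3378 - 4941)*(-3761 + H(13)) = (-3378 - 4941)*(-3761 - 1) = -8319*(-3762) = 31296078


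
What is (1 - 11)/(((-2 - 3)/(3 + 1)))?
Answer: 8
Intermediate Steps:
(1 - 11)/(((-2 - 3)/(3 + 1))) = -10/((-5/4)) = -10/((-5*¼)) = -10/(-5/4) = -10*(-⅘) = 8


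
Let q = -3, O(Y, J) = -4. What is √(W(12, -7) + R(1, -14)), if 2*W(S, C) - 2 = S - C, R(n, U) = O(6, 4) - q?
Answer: √38/2 ≈ 3.0822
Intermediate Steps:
R(n, U) = -1 (R(n, U) = -4 - 1*(-3) = -4 + 3 = -1)
W(S, C) = 1 + S/2 - C/2 (W(S, C) = 1 + (S - C)/2 = 1 + (S/2 - C/2) = 1 + S/2 - C/2)
√(W(12, -7) + R(1, -14)) = √((1 + (½)*12 - ½*(-7)) - 1) = √((1 + 6 + 7/2) - 1) = √(21/2 - 1) = √(19/2) = √38/2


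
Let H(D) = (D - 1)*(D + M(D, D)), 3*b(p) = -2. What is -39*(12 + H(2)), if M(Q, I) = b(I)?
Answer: -520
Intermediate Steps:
b(p) = -2/3 (b(p) = (1/3)*(-2) = -2/3)
M(Q, I) = -2/3
H(D) = (-1 + D)*(-2/3 + D) (H(D) = (D - 1)*(D - 2/3) = (-1 + D)*(-2/3 + D))
-39*(12 + H(2)) = -39*(12 + (2/3 + 2**2 - 5/3*2)) = -39*(12 + (2/3 + 4 - 10/3)) = -39*(12 + 4/3) = -39*40/3 = -520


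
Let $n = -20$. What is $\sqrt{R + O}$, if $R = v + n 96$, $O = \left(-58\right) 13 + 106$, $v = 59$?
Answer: $i \sqrt{2509} \approx 50.09 i$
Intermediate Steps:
$O = -648$ ($O = -754 + 106 = -648$)
$R = -1861$ ($R = 59 - 1920 = -1861$)
$\sqrt{R + O} = \sqrt{-1861 - 648} = \sqrt{-2509} = i \sqrt{2509}$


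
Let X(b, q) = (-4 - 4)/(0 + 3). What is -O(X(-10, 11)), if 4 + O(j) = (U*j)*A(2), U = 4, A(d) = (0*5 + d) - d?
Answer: 4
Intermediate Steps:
A(d) = 0 (A(d) = (0 + d) - d = d - d = 0)
X(b, q) = -8/3
O(j) = -4 (O(j) = -4 + (4*j)*0 = -4 + 0 = -4)
-O(X(-10, 11)) = -1*(-4) = 4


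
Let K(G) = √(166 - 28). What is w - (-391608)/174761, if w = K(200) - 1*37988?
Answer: -6638429260/174761 + √138 ≈ -37974.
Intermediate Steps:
K(G) = √138
w = -37988 + √138 (w = √138 - 1*37988 = √138 - 37988 = -37988 + √138 ≈ -37976.)
w - (-391608)/174761 = (-37988 + √138) - (-391608)/174761 = (-37988 + √138) - 1*(-391608/174761) = (-37988 + √138) + 391608/174761 = -6638429260/174761 + √138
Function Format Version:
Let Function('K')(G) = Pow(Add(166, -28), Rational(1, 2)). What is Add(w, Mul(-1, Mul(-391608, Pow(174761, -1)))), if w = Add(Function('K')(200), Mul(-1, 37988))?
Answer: Add(Rational(-6638429260, 174761), Pow(138, Rational(1, 2))) ≈ -37974.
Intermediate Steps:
Function('K')(G) = Pow(138, Rational(1, 2))
w = Add(-37988, Pow(138, Rational(1, 2))) (w = Add(Pow(138, Rational(1, 2)), Mul(-1, 37988)) = Add(Pow(138, Rational(1, 2)), -37988) = Add(-37988, Pow(138, Rational(1, 2))) ≈ -37976.)
Add(w, Mul(-1, Mul(-391608, Pow(174761, -1)))) = Add(Add(-37988, Pow(138, Rational(1, 2))), Mul(-1, Mul(-391608, Pow(174761, -1)))) = Add(Add(-37988, Pow(138, Rational(1, 2))), Mul(-1, Mul(-391608, Rational(1, 174761)))) = Add(Add(-37988, Pow(138, Rational(1, 2))), Mul(-1, Rational(-391608, 174761))) = Add(Add(-37988, Pow(138, Rational(1, 2))), Rational(391608, 174761)) = Add(Rational(-6638429260, 174761), Pow(138, Rational(1, 2)))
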